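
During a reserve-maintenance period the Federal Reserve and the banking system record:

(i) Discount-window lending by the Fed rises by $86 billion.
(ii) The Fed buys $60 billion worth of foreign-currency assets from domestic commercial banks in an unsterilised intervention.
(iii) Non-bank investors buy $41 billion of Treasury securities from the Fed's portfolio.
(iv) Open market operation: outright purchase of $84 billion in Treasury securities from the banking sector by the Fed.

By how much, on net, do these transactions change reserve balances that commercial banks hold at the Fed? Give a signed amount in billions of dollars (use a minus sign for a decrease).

Fed balance sheet:
  Assets:      Securities +$43B, Loans to banks +$86B, Foreign assets +$60B
  Liabilities: Bank reserves +$189B
Commercial banking system:
  Assets:      Reserves at CB +$189B, Securities −$84B, Foreign assets −$60B
  Liabilities: Checkable deposits −$41B, Borrowings from CB +$86B
So the change in reserve balances that commercial banks hold at the Fed is +$189 billion.

+$189 billion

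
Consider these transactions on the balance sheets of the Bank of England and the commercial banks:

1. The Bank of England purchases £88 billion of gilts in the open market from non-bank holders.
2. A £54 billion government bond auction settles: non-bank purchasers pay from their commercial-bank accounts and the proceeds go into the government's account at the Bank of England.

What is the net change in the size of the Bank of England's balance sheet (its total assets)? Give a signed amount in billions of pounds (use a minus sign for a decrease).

Asset purchase (from non-banks) £88 billion: a Bank of England asset is acquired → +£88B.
Government account inflow £54 billion: only the composition of liabilities changes → 0.
Net: 88 + 0 = +£88 billion.

+£88 billion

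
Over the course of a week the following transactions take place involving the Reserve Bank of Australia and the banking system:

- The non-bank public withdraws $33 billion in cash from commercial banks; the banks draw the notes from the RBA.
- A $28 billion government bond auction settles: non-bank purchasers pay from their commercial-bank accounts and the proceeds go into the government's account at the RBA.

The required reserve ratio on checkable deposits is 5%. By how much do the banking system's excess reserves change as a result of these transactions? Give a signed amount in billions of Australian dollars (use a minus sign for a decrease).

-$57.95 billion

Currency withdrawal $33 billion: reserves −$33B, deposits −$33B.
Government account inflow $28 billion: reserves −$28B, deposits −$28B.
Totals: Δreserves = −$61B, Δdeposits = −$61B.
Δrequired reserves = 5% × −$61B = −$3.05B.
Δexcess reserves = Δreserves − Δrequired = −$61B − (−$3.05B) = -$57.95 billion.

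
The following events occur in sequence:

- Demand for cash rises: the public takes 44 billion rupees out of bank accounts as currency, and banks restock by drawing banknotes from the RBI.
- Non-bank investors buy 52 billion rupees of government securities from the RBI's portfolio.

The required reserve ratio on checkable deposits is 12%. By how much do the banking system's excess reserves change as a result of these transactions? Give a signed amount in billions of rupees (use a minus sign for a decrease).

Currency withdrawal 44 billion rupees: reserves −44B, deposits −44B.
Asset sale (to non-banks) 52 billion rupees: reserves −52B, deposits −52B.
Totals: Δreserves = −96B, Δdeposits = −96B.
Δrequired reserves = 12% × −96B = −11.52B.
Δexcess reserves = Δreserves − Δrequired = −96B − (−11.52B) = -84.48 billion.

-84.48 billion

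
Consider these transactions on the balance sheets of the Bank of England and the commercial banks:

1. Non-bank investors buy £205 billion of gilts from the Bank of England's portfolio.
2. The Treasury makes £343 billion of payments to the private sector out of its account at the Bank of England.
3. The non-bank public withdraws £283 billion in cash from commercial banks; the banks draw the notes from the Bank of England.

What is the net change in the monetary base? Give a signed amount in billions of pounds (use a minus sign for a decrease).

+£138 billion

Bank of England balance sheet:
  Assets:      Securities −£205B
  Liabilities: Bank reserves −£145B, Currency in circulation +£283B, Government deposits −£343B
Commercial banking system:
  Assets:      Reserves at CB −£145B
  Liabilities: Checkable deposits −£145B
Monetary base = currency + reserves: +£283B + (−£145B) = +£138 billion.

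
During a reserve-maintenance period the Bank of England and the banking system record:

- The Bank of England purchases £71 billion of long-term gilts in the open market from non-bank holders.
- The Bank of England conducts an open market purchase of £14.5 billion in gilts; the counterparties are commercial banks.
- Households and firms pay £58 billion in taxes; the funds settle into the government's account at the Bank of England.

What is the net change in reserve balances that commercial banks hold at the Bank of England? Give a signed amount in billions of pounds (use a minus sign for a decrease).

Asset purchase (from non-banks) £71 billion: the Bank of England pays by crediting reserve accounts → +£71B.
OMO purchase (from banks) £14.5 billion: the Bank of England pays by crediting reserve accounts → +£14.5B.
Government account inflow £58 billion: funds move from bank reserves into the government account → −£58B.
Net: 71 + 14.5 − 58 = +£27.5 billion.

+£27.5 billion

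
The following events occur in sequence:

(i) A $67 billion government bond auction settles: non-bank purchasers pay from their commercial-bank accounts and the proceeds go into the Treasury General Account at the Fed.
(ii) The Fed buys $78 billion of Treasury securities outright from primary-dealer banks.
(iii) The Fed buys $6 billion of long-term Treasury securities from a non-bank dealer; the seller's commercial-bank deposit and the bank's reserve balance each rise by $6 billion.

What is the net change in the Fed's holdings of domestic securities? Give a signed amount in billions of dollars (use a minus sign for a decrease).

Government account inflow $67 billion: the Fed's securities portfolio is untouched → 0.
OMO purchase (from banks) $78 billion: securities added to the Fed's portfolio → +$78B.
Asset purchase (from non-banks) $6 billion: securities added to the Fed's portfolio → +$6B.
Net: 0 + 78 + 6 = +$84 billion.

+$84 billion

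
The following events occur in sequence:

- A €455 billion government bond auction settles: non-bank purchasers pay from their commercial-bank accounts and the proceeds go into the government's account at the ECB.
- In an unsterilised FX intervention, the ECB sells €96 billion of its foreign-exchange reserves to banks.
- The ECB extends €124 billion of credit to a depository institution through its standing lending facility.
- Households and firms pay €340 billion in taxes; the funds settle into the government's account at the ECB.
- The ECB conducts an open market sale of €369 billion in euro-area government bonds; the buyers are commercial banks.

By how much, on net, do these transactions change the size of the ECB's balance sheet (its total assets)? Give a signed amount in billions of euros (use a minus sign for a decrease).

-€341 billion

Government account inflow €455 billion: only the composition of liabilities changes → 0.
FX sale €96 billion: an ECB asset is shed → −€96B.
Discount-window loan €124 billion: an ECB asset is acquired → +€124B.
Government account inflow €340 billion: only the composition of liabilities changes → 0.
OMO sale (to banks) €369 billion: an ECB asset is shed → −€369B.
Net: 0 − 96 + 124 + 0 − 369 = -€341 billion.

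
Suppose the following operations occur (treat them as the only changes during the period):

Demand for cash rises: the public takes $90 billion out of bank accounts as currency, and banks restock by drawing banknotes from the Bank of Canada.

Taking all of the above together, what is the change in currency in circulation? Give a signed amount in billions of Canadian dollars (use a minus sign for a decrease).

+$90 billion

Currency withdrawal $90 billion: notes leave the central bank → +$90B.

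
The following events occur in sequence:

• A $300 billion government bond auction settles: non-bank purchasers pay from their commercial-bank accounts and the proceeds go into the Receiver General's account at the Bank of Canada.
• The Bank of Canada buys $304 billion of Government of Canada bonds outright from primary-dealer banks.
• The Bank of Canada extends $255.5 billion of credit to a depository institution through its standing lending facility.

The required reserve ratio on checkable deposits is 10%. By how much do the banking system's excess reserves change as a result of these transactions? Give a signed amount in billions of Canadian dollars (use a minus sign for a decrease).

Government account inflow $300 billion: reserves −$300B, deposits −$300B.
OMO purchase (from banks) $304 billion: reserves +$304B, deposits 0.
Discount-window loan $255.5 billion: reserves +$255.5B, deposits 0.
Totals: Δreserves = +$259.5B, Δdeposits = −$300B.
Δrequired reserves = 10% × −$300B = −$30B.
Δexcess reserves = Δreserves − Δrequired = +$259.5B − (−$30B) = +$289.5 billion.

+$289.5 billion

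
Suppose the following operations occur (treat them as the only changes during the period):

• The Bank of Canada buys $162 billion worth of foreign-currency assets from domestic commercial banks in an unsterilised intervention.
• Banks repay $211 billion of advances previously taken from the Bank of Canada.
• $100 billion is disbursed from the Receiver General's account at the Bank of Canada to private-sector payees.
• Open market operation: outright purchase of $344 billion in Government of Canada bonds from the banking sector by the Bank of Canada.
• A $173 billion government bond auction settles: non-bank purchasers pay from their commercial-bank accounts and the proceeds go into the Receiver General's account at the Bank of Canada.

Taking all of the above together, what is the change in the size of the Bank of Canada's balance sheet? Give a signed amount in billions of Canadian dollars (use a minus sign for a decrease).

+$295 billion

Bank of Canada balance sheet:
  Assets:      Securities +$344B, Loans to banks −$211B, Foreign assets +$162B
  Liabilities: Bank reserves +$222B, Government deposits +$73B
Commercial banking system:
  Assets:      Reserves at CB +$222B, Securities −$344B, Foreign assets −$162B
  Liabilities: Checkable deposits −$73B, Borrowings from CB −$211B
Change in total Bank of Canada assets = +$295 billion.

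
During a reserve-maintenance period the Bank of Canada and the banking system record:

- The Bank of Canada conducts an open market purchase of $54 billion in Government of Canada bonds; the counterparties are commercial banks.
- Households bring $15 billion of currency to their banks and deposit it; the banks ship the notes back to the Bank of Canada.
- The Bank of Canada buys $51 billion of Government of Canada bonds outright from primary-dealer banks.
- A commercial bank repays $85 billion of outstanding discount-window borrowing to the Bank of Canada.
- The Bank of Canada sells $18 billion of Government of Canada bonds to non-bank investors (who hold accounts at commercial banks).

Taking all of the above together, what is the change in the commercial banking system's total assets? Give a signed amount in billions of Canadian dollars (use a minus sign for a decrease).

OMO purchase (from banks) $54 billion: just an asset swap on bank balance sheets → 0.
Currency deposit $15 billion: bank balance sheets expand → +$15B.
OMO purchase (from banks) $51 billion: just an asset swap on bank balance sheets → 0.
Discount-window repayment $85 billion: bank balance sheets shrink → −$85B.
Asset sale (to non-banks) $18 billion: bank balance sheets shrink → −$18B.
Net: 0 + 15 + 0 − 85 − 18 = -$88 billion.

-$88 billion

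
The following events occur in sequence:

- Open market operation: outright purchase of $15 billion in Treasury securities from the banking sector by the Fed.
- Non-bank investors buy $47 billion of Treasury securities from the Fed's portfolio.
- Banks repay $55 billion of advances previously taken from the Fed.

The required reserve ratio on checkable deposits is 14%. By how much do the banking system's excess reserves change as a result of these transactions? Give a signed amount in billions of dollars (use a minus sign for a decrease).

-$80.42 billion

OMO purchase (from banks) $15 billion: reserves +$15B, deposits 0.
Asset sale (to non-banks) $47 billion: reserves −$47B, deposits −$47B.
Discount-window repayment $55 billion: reserves −$55B, deposits 0.
Totals: Δreserves = −$87B, Δdeposits = −$47B.
Δrequired reserves = 14% × −$47B = −$6.58B.
Δexcess reserves = Δreserves − Δrequired = −$87B − (−$6.58B) = -$80.42 billion.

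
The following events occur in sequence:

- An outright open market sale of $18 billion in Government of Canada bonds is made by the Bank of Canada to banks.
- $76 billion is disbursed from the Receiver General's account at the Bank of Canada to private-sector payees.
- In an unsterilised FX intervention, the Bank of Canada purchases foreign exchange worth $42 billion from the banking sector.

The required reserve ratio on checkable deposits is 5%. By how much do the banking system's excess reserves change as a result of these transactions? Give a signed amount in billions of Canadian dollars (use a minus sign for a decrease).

OMO sale (to banks) $18 billion: reserves −$18B, deposits 0.
Government spending $76 billion: reserves +$76B, deposits +$76B.
FX purchase $42 billion: reserves +$42B, deposits 0.
Totals: Δreserves = +$100B, Δdeposits = +$76B.
Δrequired reserves = 5% × +$76B = +$3.8B.
Δexcess reserves = Δreserves − Δrequired = +$100B − (+$3.8B) = +$96.2 billion.

+$96.2 billion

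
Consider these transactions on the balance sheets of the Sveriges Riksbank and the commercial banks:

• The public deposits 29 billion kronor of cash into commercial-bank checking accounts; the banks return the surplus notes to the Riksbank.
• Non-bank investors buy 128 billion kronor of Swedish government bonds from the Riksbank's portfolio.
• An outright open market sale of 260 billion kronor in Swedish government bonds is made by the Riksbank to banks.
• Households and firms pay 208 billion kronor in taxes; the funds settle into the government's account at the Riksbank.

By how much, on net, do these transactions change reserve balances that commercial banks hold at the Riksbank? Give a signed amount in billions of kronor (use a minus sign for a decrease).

Currency deposit 29 billion kronor: returned notes are swapped for reserve credit → +29B.
Asset sale (to non-banks) 128 billion kronor: the non-bank buyers' banks settle from reserves → −128B.
OMO sale (to banks) 260 billion kronor: the buying banks pay out of their reserve balances → −260B.
Government account inflow 208 billion kronor: funds move from bank reserves into the government account → −208B.
Net: 29 − 128 − 260 − 208 = -567 billion.

-567 billion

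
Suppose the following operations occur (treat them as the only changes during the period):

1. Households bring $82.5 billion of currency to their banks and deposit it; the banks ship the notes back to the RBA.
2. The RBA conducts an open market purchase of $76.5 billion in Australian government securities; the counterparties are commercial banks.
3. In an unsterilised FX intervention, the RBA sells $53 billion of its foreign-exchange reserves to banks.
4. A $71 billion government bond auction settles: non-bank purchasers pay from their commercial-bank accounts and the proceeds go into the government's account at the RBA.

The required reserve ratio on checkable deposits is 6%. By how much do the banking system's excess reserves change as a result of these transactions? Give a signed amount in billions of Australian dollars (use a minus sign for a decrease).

Currency deposit $82.5 billion: reserves +$82.5B, deposits +$82.5B.
OMO purchase (from banks) $76.5 billion: reserves +$76.5B, deposits 0.
FX sale $53 billion: reserves −$53B, deposits 0.
Government account inflow $71 billion: reserves −$71B, deposits −$71B.
Totals: Δreserves = +$35B, Δdeposits = +$11.5B.
Δrequired reserves = 6% × +$11.5B = +$0.69B.
Δexcess reserves = Δreserves − Δrequired = +$35B − (+$0.69B) = +$34.31 billion.

+$34.31 billion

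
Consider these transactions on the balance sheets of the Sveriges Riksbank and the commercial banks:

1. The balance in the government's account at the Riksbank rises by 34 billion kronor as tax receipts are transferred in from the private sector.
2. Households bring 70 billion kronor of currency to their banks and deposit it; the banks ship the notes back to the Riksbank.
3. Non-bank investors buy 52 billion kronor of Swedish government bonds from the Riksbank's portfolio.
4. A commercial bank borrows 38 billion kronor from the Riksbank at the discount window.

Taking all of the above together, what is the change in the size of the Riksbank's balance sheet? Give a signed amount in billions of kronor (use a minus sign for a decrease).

-14 billion

Riksbank balance sheet:
  Assets:      Securities −52B, Loans to banks +38B
  Liabilities: Bank reserves +22B, Currency in circulation −70B, Government deposits +34B
Commercial banking system:
  Assets:      Reserves at CB +22B
  Liabilities: Checkable deposits −16B, Borrowings from CB +38B
Change in total Riksbank assets = -14 billion.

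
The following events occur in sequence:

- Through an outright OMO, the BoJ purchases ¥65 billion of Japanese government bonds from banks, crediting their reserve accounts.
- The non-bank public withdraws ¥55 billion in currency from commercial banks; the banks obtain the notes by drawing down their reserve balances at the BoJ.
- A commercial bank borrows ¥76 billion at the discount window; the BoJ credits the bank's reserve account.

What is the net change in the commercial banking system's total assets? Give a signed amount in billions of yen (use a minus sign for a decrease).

+¥21 billion

BoJ balance sheet:
  Assets:      Securities +¥65B, Loans to banks +¥76B
  Liabilities: Bank reserves +¥86B, Currency in circulation +¥55B
Commercial banking system:
  Assets:      Reserves at CB +¥86B, Securities −¥65B
  Liabilities: Checkable deposits −¥55B, Borrowings from CB +¥76B
Change in total bank assets = +¥21 billion.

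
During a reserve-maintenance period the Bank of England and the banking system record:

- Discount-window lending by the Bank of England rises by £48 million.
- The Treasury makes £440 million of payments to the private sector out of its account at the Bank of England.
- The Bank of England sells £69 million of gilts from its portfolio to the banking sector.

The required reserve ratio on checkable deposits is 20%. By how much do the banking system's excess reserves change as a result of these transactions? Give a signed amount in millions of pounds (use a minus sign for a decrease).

Discount-window loan £48 million: reserves +£48M, deposits 0.
Government spending £440 million: reserves +£440M, deposits +£440M.
OMO sale (to banks) £69 million: reserves −£69M, deposits 0.
Totals: Δreserves = +£419M, Δdeposits = +£440M.
Δrequired reserves = 20% × +£440M = +£88M.
Δexcess reserves = Δreserves − Δrequired = +£419M − (+£88M) = +£331 million.

+£331 million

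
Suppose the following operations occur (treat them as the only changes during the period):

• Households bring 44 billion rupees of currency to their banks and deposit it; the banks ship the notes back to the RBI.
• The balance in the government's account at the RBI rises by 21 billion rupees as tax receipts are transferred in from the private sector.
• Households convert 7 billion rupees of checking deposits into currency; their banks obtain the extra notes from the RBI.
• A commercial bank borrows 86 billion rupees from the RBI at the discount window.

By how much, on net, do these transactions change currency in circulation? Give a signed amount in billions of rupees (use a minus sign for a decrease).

Currency deposit 44 billion rupees: notes return to the central bank → −44B.
Government account inflow 21 billion rupees: no currency enters or leaves circulation → 0.
Currency withdrawal 7 billion rupees: notes leave the central bank → +7B.
Discount-window loan 86 billion rupees: no currency enters or leaves circulation → 0.
Net: −44 + 0 + 7 + 0 = -37 billion.

-37 billion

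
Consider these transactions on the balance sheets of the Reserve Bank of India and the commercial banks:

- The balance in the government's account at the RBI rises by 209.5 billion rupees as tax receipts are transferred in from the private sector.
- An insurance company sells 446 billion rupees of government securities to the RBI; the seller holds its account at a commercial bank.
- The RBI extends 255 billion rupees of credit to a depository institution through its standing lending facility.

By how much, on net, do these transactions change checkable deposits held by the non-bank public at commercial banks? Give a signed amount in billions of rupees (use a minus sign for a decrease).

+236.5 billion

Government account inflow 209.5 billion rupees: non-bank counterparties' bank balances fall → −209.5B.
Asset purchase (from non-banks) 446 billion rupees: non-bank counterparties' bank balances rise → +446B.
Discount-window loan 255 billion rupees: the counterparty is a bank, so public deposits are unchanged → 0.
Net: −209.5 + 446 + 0 = +236.5 billion.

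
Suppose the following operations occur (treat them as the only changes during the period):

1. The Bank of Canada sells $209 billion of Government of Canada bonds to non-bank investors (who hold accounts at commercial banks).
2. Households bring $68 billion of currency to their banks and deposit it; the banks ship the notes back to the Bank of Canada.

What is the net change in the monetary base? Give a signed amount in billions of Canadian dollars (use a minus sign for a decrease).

Asset sale (to non-banks) $209 billion: Bank of Canada balance sheet contracts → −$209B.
Currency deposit $68 billion: just a shift between currency and reserves — both are base money → 0.
Net: −209 + 0 = -$209 billion.

-$209 billion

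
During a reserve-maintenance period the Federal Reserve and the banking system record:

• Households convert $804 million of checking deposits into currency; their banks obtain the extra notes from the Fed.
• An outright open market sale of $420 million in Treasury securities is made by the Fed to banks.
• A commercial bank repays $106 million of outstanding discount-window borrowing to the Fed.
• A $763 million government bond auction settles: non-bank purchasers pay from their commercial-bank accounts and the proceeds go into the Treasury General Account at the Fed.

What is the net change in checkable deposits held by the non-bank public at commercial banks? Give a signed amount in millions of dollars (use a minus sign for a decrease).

Fed balance sheet:
  Assets:      Securities −$420M, Loans to banks −$106M
  Liabilities: Bank reserves −$2093M, Currency in circulation +$804M, Government deposits +$763M
Commercial banking system:
  Assets:      Reserves at CB −$2093M, Securities +$420M
  Liabilities: Checkable deposits −$1567M, Borrowings from CB −$106M
So the change in checkable deposits held by the non-bank public at commercial banks is -$1567 million.

-$1567 million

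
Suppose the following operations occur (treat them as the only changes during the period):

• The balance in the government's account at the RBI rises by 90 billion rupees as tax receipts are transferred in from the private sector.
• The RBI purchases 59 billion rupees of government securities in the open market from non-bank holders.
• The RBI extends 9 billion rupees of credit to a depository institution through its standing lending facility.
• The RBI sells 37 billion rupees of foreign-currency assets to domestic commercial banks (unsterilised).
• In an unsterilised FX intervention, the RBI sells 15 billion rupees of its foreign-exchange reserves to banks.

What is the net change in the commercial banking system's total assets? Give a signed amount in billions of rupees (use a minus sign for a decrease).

RBI balance sheet:
  Assets:      Securities +59B, Loans to banks +9B, Foreign assets −52B
  Liabilities: Bank reserves −74B, Government deposits +90B
Commercial banking system:
  Assets:      Reserves at CB −74B, Foreign assets +52B
  Liabilities: Checkable deposits −31B, Borrowings from CB +9B
Change in total bank assets = -22 billion.

-22 billion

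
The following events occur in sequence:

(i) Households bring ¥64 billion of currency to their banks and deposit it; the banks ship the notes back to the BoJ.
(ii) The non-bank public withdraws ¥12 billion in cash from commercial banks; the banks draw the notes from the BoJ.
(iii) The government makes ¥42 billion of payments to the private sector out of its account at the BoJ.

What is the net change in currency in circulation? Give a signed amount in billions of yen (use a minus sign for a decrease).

Currency deposit ¥64 billion: notes return to the central bank → −¥64B.
Currency withdrawal ¥12 billion: notes leave the central bank → +¥12B.
Government spending ¥42 billion: no currency enters or leaves circulation → 0.
Net: −64 + 12 + 0 = -¥52 billion.

-¥52 billion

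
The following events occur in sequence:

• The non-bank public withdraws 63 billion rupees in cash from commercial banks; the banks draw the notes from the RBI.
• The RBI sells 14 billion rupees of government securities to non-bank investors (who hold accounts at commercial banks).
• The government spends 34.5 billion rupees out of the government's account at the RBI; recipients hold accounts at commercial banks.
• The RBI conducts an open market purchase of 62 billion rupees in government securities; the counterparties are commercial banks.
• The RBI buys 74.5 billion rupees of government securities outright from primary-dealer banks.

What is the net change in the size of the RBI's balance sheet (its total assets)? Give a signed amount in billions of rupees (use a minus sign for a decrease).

+122.5 billion

Currency withdrawal 63 billion rupees: only the composition of liabilities changes → 0.
Asset sale (to non-banks) 14 billion rupees: an RBI asset is shed → −14B.
Government spending 34.5 billion rupees: only the composition of liabilities changes → 0.
OMO purchase (from banks) 62 billion rupees: an RBI asset is acquired → +62B.
OMO purchase (from banks) 74.5 billion rupees: an RBI asset is acquired → +74.5B.
Net: 0 − 14 + 0 + 62 + 74.5 = +122.5 billion.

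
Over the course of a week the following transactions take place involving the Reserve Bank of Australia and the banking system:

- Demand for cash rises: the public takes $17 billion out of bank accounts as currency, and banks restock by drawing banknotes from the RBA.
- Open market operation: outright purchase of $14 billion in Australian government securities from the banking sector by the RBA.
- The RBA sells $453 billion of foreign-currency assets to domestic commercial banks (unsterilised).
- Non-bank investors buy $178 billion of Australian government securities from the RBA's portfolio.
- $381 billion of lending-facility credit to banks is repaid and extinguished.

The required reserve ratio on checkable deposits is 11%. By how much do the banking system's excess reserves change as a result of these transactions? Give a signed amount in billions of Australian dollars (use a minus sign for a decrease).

Currency withdrawal $17 billion: reserves −$17B, deposits −$17B.
OMO purchase (from banks) $14 billion: reserves +$14B, deposits 0.
FX sale $453 billion: reserves −$453B, deposits 0.
Asset sale (to non-banks) $178 billion: reserves −$178B, deposits −$178B.
Discount-window repayment $381 billion: reserves −$381B, deposits 0.
Totals: Δreserves = −$1015B, Δdeposits = −$195B.
Δrequired reserves = 11% × −$195B = −$21.45B.
Δexcess reserves = Δreserves − Δrequired = −$1015B − (−$21.45B) = -$993.55 billion.

-$993.55 billion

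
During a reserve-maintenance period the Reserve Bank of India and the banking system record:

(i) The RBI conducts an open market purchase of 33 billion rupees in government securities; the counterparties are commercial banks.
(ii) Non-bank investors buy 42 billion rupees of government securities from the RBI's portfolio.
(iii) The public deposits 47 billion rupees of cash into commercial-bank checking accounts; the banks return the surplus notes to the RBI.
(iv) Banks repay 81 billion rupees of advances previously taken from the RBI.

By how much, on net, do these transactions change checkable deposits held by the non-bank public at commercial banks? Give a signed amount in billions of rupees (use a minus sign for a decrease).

+5 billion

OMO purchase (from banks) 33 billion rupees: the counterparty is a bank, so public deposits are unchanged → 0.
Asset sale (to non-banks) 42 billion rupees: non-bank counterparties' bank balances fall → −42B.
Currency deposit 47 billion rupees: non-bank counterparties' bank balances rise → +47B.
Discount-window repayment 81 billion rupees: the counterparty is a bank, so public deposits are unchanged → 0.
Net: 0 − 42 + 47 + 0 = +5 billion.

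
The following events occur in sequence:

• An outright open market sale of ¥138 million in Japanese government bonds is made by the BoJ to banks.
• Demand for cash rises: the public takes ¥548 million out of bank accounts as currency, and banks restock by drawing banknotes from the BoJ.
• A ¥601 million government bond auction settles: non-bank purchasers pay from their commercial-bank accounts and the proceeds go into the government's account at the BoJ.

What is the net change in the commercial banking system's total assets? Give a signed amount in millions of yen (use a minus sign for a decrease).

-¥1149 million

OMO sale (to banks) ¥138 million: just an asset swap on bank balance sheets → 0.
Currency withdrawal ¥548 million: bank balance sheets shrink → −¥548M.
Government account inflow ¥601 million: bank balance sheets shrink → −¥601M.
Net: 0 − 548 − 601 = -¥1149 million.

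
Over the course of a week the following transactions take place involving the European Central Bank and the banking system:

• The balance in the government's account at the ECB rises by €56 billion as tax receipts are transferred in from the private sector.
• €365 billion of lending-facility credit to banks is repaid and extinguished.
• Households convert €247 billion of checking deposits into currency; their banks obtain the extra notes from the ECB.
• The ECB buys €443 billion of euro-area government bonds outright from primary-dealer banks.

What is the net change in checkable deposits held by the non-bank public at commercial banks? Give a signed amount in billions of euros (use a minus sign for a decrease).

ECB balance sheet:
  Assets:      Securities +€443B, Loans to banks −€365B
  Liabilities: Bank reserves −€225B, Currency in circulation +€247B, Government deposits +€56B
Commercial banking system:
  Assets:      Reserves at CB −€225B, Securities −€443B
  Liabilities: Checkable deposits −€303B, Borrowings from CB −€365B
So the change in checkable deposits held by the non-bank public at commercial banks is -€303 billion.

-€303 billion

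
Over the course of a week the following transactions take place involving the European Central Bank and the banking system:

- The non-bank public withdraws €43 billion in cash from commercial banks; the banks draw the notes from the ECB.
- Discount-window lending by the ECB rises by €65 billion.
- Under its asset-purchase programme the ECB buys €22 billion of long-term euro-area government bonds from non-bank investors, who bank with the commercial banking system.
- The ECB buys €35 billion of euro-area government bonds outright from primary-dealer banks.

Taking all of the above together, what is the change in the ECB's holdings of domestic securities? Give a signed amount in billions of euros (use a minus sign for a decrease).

Currency withdrawal €43 billion: the ECB's securities portfolio is untouched → 0.
Discount-window loan €65 billion: the ECB's securities portfolio is untouched → 0.
Asset purchase (from non-banks) €22 billion: securities added to the ECB's portfolio → +€22B.
OMO purchase (from banks) €35 billion: securities added to the ECB's portfolio → +€35B.
Net: 0 + 0 + 22 + 35 = +€57 billion.

+€57 billion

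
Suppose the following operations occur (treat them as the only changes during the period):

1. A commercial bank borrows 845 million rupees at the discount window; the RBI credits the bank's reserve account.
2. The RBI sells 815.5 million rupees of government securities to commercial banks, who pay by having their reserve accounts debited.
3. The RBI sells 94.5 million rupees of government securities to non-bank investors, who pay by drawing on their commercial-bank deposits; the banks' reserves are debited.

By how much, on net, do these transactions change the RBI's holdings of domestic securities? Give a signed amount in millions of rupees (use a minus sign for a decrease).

-910 million

Discount-window loan 845 million rupees: the RBI's securities portfolio is untouched → 0.
OMO sale (to banks) 815.5 million rupees: securities removed from the RBI's portfolio → −815.5M.
Asset sale (to non-banks) 94.5 million rupees: securities removed from the RBI's portfolio → −94.5M.
Net: 0 − 815.5 − 94.5 = -910 million.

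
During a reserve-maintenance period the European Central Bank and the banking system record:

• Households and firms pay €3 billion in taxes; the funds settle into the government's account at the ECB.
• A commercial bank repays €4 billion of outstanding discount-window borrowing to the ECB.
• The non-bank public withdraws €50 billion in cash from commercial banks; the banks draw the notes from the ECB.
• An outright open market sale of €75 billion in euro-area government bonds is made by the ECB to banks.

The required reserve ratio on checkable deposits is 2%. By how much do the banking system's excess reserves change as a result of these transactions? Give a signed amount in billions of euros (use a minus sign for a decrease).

-€130.94 billion

Government account inflow €3 billion: reserves −€3B, deposits −€3B.
Discount-window repayment €4 billion: reserves −€4B, deposits 0.
Currency withdrawal €50 billion: reserves −€50B, deposits −€50B.
OMO sale (to banks) €75 billion: reserves −€75B, deposits 0.
Totals: Δreserves = −€132B, Δdeposits = −€53B.
Δrequired reserves = 2% × −€53B = −€1.06B.
Δexcess reserves = Δreserves − Δrequired = −€132B − (−€1.06B) = -€130.94 billion.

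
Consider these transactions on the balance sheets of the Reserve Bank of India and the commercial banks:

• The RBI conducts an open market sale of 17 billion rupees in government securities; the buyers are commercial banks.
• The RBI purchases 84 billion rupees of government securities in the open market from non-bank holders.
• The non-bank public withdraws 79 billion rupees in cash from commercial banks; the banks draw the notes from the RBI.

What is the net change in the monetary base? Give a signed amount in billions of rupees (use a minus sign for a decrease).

RBI balance sheet:
  Assets:      Securities +67B
  Liabilities: Bank reserves −12B, Currency in circulation +79B
Commercial banking system:
  Assets:      Reserves at CB −12B, Securities +17B
  Liabilities: Checkable deposits +5B
Monetary base = currency + reserves: +79B + (−12B) = +67 billion.

+67 billion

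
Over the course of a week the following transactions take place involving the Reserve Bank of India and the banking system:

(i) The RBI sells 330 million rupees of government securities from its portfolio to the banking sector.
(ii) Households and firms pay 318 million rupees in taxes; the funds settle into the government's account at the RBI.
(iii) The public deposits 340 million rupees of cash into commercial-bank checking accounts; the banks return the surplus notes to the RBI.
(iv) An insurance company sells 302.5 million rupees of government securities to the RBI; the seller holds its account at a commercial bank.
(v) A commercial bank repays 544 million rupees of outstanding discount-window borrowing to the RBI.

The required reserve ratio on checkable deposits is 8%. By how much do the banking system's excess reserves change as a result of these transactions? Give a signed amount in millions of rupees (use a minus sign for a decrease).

-575.46 million

OMO sale (to banks) 330 million rupees: reserves −330M, deposits 0.
Government account inflow 318 million rupees: reserves −318M, deposits −318M.
Currency deposit 340 million rupees: reserves +340M, deposits +340M.
Asset purchase (from non-banks) 302.5 million rupees: reserves +302.5M, deposits +302.5M.
Discount-window repayment 544 million rupees: reserves −544M, deposits 0.
Totals: Δreserves = −549.5M, Δdeposits = +324.5M.
Δrequired reserves = 8% × +324.5M = +25.96M.
Δexcess reserves = Δreserves − Δrequired = −549.5M − (+25.96M) = -575.46 million.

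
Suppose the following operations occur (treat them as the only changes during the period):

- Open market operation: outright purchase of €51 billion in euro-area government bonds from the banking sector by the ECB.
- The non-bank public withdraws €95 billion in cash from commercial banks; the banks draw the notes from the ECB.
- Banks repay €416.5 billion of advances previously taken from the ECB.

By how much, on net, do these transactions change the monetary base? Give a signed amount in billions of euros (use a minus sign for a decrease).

ECB balance sheet:
  Assets:      Securities +€51B, Loans to banks −€416.5B
  Liabilities: Bank reserves −€460.5B, Currency in circulation +€95B
Commercial banking system:
  Assets:      Reserves at CB −€460.5B, Securities −€51B
  Liabilities: Checkable deposits −€95B, Borrowings from CB −€416.5B
Monetary base = currency + reserves: +€95B + (−€460.5B) = -€365.5 billion.

-€365.5 billion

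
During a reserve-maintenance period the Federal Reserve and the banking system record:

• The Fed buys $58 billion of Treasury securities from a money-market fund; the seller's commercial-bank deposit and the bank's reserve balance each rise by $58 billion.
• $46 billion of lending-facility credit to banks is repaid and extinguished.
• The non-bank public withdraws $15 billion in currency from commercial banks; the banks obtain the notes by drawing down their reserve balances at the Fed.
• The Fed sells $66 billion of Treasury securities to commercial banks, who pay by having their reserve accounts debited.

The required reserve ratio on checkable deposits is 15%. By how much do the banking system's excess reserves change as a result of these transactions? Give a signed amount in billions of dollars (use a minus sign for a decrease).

-$75.45 billion

Asset purchase (from non-banks) $58 billion: reserves +$58B, deposits +$58B.
Discount-window repayment $46 billion: reserves −$46B, deposits 0.
Currency withdrawal $15 billion: reserves −$15B, deposits −$15B.
OMO sale (to banks) $66 billion: reserves −$66B, deposits 0.
Totals: Δreserves = −$69B, Δdeposits = +$43B.
Δrequired reserves = 15% × +$43B = +$6.45B.
Δexcess reserves = Δreserves − Δrequired = −$69B − (+$6.45B) = -$75.45 billion.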